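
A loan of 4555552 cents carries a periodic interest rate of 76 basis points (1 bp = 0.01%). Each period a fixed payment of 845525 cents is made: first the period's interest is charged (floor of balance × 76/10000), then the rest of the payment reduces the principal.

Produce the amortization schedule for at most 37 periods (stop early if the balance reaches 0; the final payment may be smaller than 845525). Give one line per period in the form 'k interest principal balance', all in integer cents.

1. interest=⌊4555552·76/10000⌋=34622; principal=845525-34622=810903; balance=4555552-810903=3744649
2. interest=⌊3744649·76/10000⌋=28459; principal=845525-28459=817066; balance=3744649-817066=2927583
3. interest=⌊2927583·76/10000⌋=22249; principal=845525-22249=823276; balance=2927583-823276=2104307
4. interest=⌊2104307·76/10000⌋=15992; principal=845525-15992=829533; balance=2104307-829533=1274774
5. interest=⌊1274774·76/10000⌋=9688; principal=845525-9688=835837; balance=1274774-835837=438937
6. interest=⌊438937·76/10000⌋=3335; principal=min(845525-3335,438937)=438937; balance=438937-438937=0

1 34622 810903 3744649
2 28459 817066 2927583
3 22249 823276 2104307
4 15992 829533 1274774
5 9688 835837 438937
6 3335 438937 0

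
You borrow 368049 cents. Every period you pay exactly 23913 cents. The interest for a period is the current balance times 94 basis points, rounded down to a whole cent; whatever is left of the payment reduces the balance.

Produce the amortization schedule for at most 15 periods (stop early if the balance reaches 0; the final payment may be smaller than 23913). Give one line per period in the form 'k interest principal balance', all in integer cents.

1. interest=⌊368049·94/10000⌋=3459; principal=23913-3459=20454; balance=368049-20454=347595
2. interest=⌊347595·94/10000⌋=3267; principal=23913-3267=20646; balance=347595-20646=326949
3. interest=⌊326949·94/10000⌋=3073; principal=23913-3073=20840; balance=326949-20840=306109
4. interest=⌊306109·94/10000⌋=2877; principal=23913-2877=21036; balance=306109-21036=285073
5. interest=⌊285073·94/10000⌋=2679; principal=23913-2679=21234; balance=285073-21234=263839
6. interest=⌊263839·94/10000⌋=2480; principal=23913-2480=21433; balance=263839-21433=242406
7. interest=⌊242406·94/10000⌋=2278; principal=23913-2278=21635; balance=242406-21635=220771
8. interest=⌊220771·94/10000⌋=2075; principal=23913-2075=21838; balance=220771-21838=198933
9. interest=⌊198933·94/10000⌋=1869; principal=23913-1869=22044; balance=198933-22044=176889
10. interest=⌊176889·94/10000⌋=1662; principal=23913-1662=22251; balance=176889-22251=154638
11. interest=⌊154638·94/10000⌋=1453; principal=23913-1453=22460; balance=154638-22460=132178
12. interest=⌊132178·94/10000⌋=1242; principal=23913-1242=22671; balance=132178-22671=109507
13. interest=⌊109507·94/10000⌋=1029; principal=23913-1029=22884; balance=109507-22884=86623
14. interest=⌊86623·94/10000⌋=814; principal=23913-814=23099; balance=86623-23099=63524
15. interest=⌊63524·94/10000⌋=597; principal=23913-597=23316; balance=63524-23316=40208

1 3459 20454 347595
2 3267 20646 326949
3 3073 20840 306109
4 2877 21036 285073
5 2679 21234 263839
6 2480 21433 242406
7 2278 21635 220771
8 2075 21838 198933
9 1869 22044 176889
10 1662 22251 154638
11 1453 22460 132178
12 1242 22671 109507
13 1029 22884 86623
14 814 23099 63524
15 597 23316 40208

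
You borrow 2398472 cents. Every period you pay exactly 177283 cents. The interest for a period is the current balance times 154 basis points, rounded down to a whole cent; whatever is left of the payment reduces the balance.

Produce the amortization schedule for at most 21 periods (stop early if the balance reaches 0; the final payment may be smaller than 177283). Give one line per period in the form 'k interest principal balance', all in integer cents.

1. interest=⌊2398472·154/10000⌋=36936; principal=177283-36936=140347; balance=2398472-140347=2258125
2. interest=⌊2258125·154/10000⌋=34775; principal=177283-34775=142508; balance=2258125-142508=2115617
3. interest=⌊2115617·154/10000⌋=32580; principal=177283-32580=144703; balance=2115617-144703=1970914
4. interest=⌊1970914·154/10000⌋=30352; principal=177283-30352=146931; balance=1970914-146931=1823983
5. interest=⌊1823983·154/10000⌋=28089; principal=177283-28089=149194; balance=1823983-149194=1674789
6. interest=⌊1674789·154/10000⌋=25791; principal=177283-25791=151492; balance=1674789-151492=1523297
7. interest=⌊1523297·154/10000⌋=23458; principal=177283-23458=153825; balance=1523297-153825=1369472
8. interest=⌊1369472·154/10000⌋=21089; principal=177283-21089=156194; balance=1369472-156194=1213278
9. interest=⌊1213278·154/10000⌋=18684; principal=177283-18684=158599; balance=1213278-158599=1054679
10. interest=⌊1054679·154/10000⌋=16242; principal=177283-16242=161041; balance=1054679-161041=893638
11. interest=⌊893638·154/10000⌋=13762; principal=177283-13762=163521; balance=893638-163521=730117
12. interest=⌊730117·154/10000⌋=11243; principal=177283-11243=166040; balance=730117-166040=564077
13. interest=⌊564077·154/10000⌋=8686; principal=177283-8686=168597; balance=564077-168597=395480
14. interest=⌊395480·154/10000⌋=6090; principal=177283-6090=171193; balance=395480-171193=224287
15. interest=⌊224287·154/10000⌋=3454; principal=177283-3454=173829; balance=224287-173829=50458
16. interest=⌊50458·154/10000⌋=777; principal=min(177283-777,50458)=50458; balance=50458-50458=0

1 36936 140347 2258125
2 34775 142508 2115617
3 32580 144703 1970914
4 30352 146931 1823983
5 28089 149194 1674789
6 25791 151492 1523297
7 23458 153825 1369472
8 21089 156194 1213278
9 18684 158599 1054679
10 16242 161041 893638
11 13762 163521 730117
12 11243 166040 564077
13 8686 168597 395480
14 6090 171193 224287
15 3454 173829 50458
16 777 50458 0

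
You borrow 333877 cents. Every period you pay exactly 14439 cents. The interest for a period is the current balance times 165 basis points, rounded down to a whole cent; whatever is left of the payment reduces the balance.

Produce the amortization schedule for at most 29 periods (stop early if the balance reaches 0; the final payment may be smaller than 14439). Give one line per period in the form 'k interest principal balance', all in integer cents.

1. interest=⌊333877·165/10000⌋=5508; principal=14439-5508=8931; balance=333877-8931=324946
2. interest=⌊324946·165/10000⌋=5361; principal=14439-5361=9078; balance=324946-9078=315868
3. interest=⌊315868·165/10000⌋=5211; principal=14439-5211=9228; balance=315868-9228=306640
4. interest=⌊306640·165/10000⌋=5059; principal=14439-5059=9380; balance=306640-9380=297260
5. interest=⌊297260·165/10000⌋=4904; principal=14439-4904=9535; balance=297260-9535=287725
6. interest=⌊287725·165/10000⌋=4747; principal=14439-4747=9692; balance=287725-9692=278033
7. interest=⌊278033·165/10000⌋=4587; principal=14439-4587=9852; balance=278033-9852=268181
8. interest=⌊268181·165/10000⌋=4424; principal=14439-4424=10015; balance=268181-10015=258166
9. interest=⌊258166·165/10000⌋=4259; principal=14439-4259=10180; balance=258166-10180=247986
10. interest=⌊247986·165/10000⌋=4091; principal=14439-4091=10348; balance=247986-10348=237638
11. interest=⌊237638·165/10000⌋=3921; principal=14439-3921=10518; balance=237638-10518=227120
12. interest=⌊227120·165/10000⌋=3747; principal=14439-3747=10692; balance=227120-10692=216428
13. interest=⌊216428·165/10000⌋=3571; principal=14439-3571=10868; balance=216428-10868=205560
14. interest=⌊205560·165/10000⌋=3391; principal=14439-3391=11048; balance=205560-11048=194512
15. interest=⌊194512·165/10000⌋=3209; principal=14439-3209=11230; balance=194512-11230=183282
16. interest=⌊183282·165/10000⌋=3024; principal=14439-3024=11415; balance=183282-11415=171867
17. interest=⌊171867·165/10000⌋=2835; principal=14439-2835=11604; balance=171867-11604=160263
18. interest=⌊160263·165/10000⌋=2644; principal=14439-2644=11795; balance=160263-11795=148468
19. interest=⌊148468·165/10000⌋=2449; principal=14439-2449=11990; balance=148468-11990=136478
20. interest=⌊136478·165/10000⌋=2251; principal=14439-2251=12188; balance=136478-12188=124290
21. interest=⌊124290·165/10000⌋=2050; principal=14439-2050=12389; balance=124290-12389=111901
22. interest=⌊111901·165/10000⌋=1846; principal=14439-1846=12593; balance=111901-12593=99308
23. interest=⌊99308·165/10000⌋=1638; principal=14439-1638=12801; balance=99308-12801=86507
24. interest=⌊86507·165/10000⌋=1427; principal=14439-1427=13012; balance=86507-13012=73495
25. interest=⌊73495·165/10000⌋=1212; principal=14439-1212=13227; balance=73495-13227=60268
26. interest=⌊60268·165/10000⌋=994; principal=14439-994=13445; balance=60268-13445=46823
27. interest=⌊46823·165/10000⌋=772; principal=14439-772=13667; balance=46823-13667=33156
28. interest=⌊33156·165/10000⌋=547; principal=14439-547=13892; balance=33156-13892=19264
29. interest=⌊19264·165/10000⌋=317; principal=14439-317=14122; balance=19264-14122=5142

1 5508 8931 324946
2 5361 9078 315868
3 5211 9228 306640
4 5059 9380 297260
5 4904 9535 287725
6 4747 9692 278033
7 4587 9852 268181
8 4424 10015 258166
9 4259 10180 247986
10 4091 10348 237638
11 3921 10518 227120
12 3747 10692 216428
13 3571 10868 205560
14 3391 11048 194512
15 3209 11230 183282
16 3024 11415 171867
17 2835 11604 160263
18 2644 11795 148468
19 2449 11990 136478
20 2251 12188 124290
21 2050 12389 111901
22 1846 12593 99308
23 1638 12801 86507
24 1427 13012 73495
25 1212 13227 60268
26 994 13445 46823
27 772 13667 33156
28 547 13892 19264
29 317 14122 5142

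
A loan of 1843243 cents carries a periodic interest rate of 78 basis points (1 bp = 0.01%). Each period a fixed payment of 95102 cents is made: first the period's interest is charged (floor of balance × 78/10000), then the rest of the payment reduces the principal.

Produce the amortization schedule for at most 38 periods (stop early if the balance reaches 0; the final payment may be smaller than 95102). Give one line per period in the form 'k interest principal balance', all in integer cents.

1 14377 80725 1762518
2 13747 81355 1681163
3 13113 81989 1599174
4 12473 82629 1516545
5 11829 83273 1433272
6 11179 83923 1349349
7 10524 84578 1264771
8 9865 85237 1179534
9 9200 85902 1093632
10 8530 86572 1007060
11 7855 87247 919813
12 7174 87928 831885
13 6488 88614 743271
14 5797 89305 653966
15 5100 90002 563964
16 4398 90704 473260
17 3691 91411 381849
18 2978 92124 289725
19 2259 92843 196882
20 1535 93567 103315
21 805 94297 9018
22 70 9018 0

1. interest=⌊1843243·78/10000⌋=14377; principal=95102-14377=80725; balance=1843243-80725=1762518
2. interest=⌊1762518·78/10000⌋=13747; principal=95102-13747=81355; balance=1762518-81355=1681163
3. interest=⌊1681163·78/10000⌋=13113; principal=95102-13113=81989; balance=1681163-81989=1599174
4. interest=⌊1599174·78/10000⌋=12473; principal=95102-12473=82629; balance=1599174-82629=1516545
5. interest=⌊1516545·78/10000⌋=11829; principal=95102-11829=83273; balance=1516545-83273=1433272
6. interest=⌊1433272·78/10000⌋=11179; principal=95102-11179=83923; balance=1433272-83923=1349349
7. interest=⌊1349349·78/10000⌋=10524; principal=95102-10524=84578; balance=1349349-84578=1264771
8. interest=⌊1264771·78/10000⌋=9865; principal=95102-9865=85237; balance=1264771-85237=1179534
9. interest=⌊1179534·78/10000⌋=9200; principal=95102-9200=85902; balance=1179534-85902=1093632
10. interest=⌊1093632·78/10000⌋=8530; principal=95102-8530=86572; balance=1093632-86572=1007060
11. interest=⌊1007060·78/10000⌋=7855; principal=95102-7855=87247; balance=1007060-87247=919813
12. interest=⌊919813·78/10000⌋=7174; principal=95102-7174=87928; balance=919813-87928=831885
13. interest=⌊831885·78/10000⌋=6488; principal=95102-6488=88614; balance=831885-88614=743271
14. interest=⌊743271·78/10000⌋=5797; principal=95102-5797=89305; balance=743271-89305=653966
15. interest=⌊653966·78/10000⌋=5100; principal=95102-5100=90002; balance=653966-90002=563964
16. interest=⌊563964·78/10000⌋=4398; principal=95102-4398=90704; balance=563964-90704=473260
17. interest=⌊473260·78/10000⌋=3691; principal=95102-3691=91411; balance=473260-91411=381849
18. interest=⌊381849·78/10000⌋=2978; principal=95102-2978=92124; balance=381849-92124=289725
19. interest=⌊289725·78/10000⌋=2259; principal=95102-2259=92843; balance=289725-92843=196882
20. interest=⌊196882·78/10000⌋=1535; principal=95102-1535=93567; balance=196882-93567=103315
21. interest=⌊103315·78/10000⌋=805; principal=95102-805=94297; balance=103315-94297=9018
22. interest=⌊9018·78/10000⌋=70; principal=min(95102-70,9018)=9018; balance=9018-9018=0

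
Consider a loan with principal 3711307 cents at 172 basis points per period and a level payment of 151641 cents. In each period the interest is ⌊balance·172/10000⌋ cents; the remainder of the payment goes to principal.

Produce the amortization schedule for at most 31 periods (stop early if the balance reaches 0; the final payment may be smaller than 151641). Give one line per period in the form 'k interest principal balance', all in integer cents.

1 63834 87807 3623500
2 62324 89317 3534183
3 60787 90854 3443329
4 59225 92416 3350913
5 57635 94006 3256907
6 56018 95623 3161284
7 54374 97267 3064017
8 52701 98940 2965077
9 50999 100642 2864435
10 49268 102373 2762062
11 47507 104134 2657928
12 45716 105925 2552003
13 43894 107747 2444256
14 42041 109600 2334656
15 40156 111485 2223171
16 38238 113403 2109768
17 36288 115353 1994415
18 34303 117338 1877077
19 32285 119356 1757721
20 30232 121409 1636312
21 28144 123497 1512815
22 26020 125621 1387194
23 23859 127782 1259412
24 21661 129980 1129432
25 19426 132215 997217
26 17152 134489 862728
27 14838 136803 725925
28 12485 139156 586769
29 10092 141549 445220
30 7657 143984 301236
31 5181 146460 154776

1. interest=⌊3711307·172/10000⌋=63834; principal=151641-63834=87807; balance=3711307-87807=3623500
2. interest=⌊3623500·172/10000⌋=62324; principal=151641-62324=89317; balance=3623500-89317=3534183
3. interest=⌊3534183·172/10000⌋=60787; principal=151641-60787=90854; balance=3534183-90854=3443329
4. interest=⌊3443329·172/10000⌋=59225; principal=151641-59225=92416; balance=3443329-92416=3350913
5. interest=⌊3350913·172/10000⌋=57635; principal=151641-57635=94006; balance=3350913-94006=3256907
6. interest=⌊3256907·172/10000⌋=56018; principal=151641-56018=95623; balance=3256907-95623=3161284
7. interest=⌊3161284·172/10000⌋=54374; principal=151641-54374=97267; balance=3161284-97267=3064017
8. interest=⌊3064017·172/10000⌋=52701; principal=151641-52701=98940; balance=3064017-98940=2965077
9. interest=⌊2965077·172/10000⌋=50999; principal=151641-50999=100642; balance=2965077-100642=2864435
10. interest=⌊2864435·172/10000⌋=49268; principal=151641-49268=102373; balance=2864435-102373=2762062
11. interest=⌊2762062·172/10000⌋=47507; principal=151641-47507=104134; balance=2762062-104134=2657928
12. interest=⌊2657928·172/10000⌋=45716; principal=151641-45716=105925; balance=2657928-105925=2552003
13. interest=⌊2552003·172/10000⌋=43894; principal=151641-43894=107747; balance=2552003-107747=2444256
14. interest=⌊2444256·172/10000⌋=42041; principal=151641-42041=109600; balance=2444256-109600=2334656
15. interest=⌊2334656·172/10000⌋=40156; principal=151641-40156=111485; balance=2334656-111485=2223171
16. interest=⌊2223171·172/10000⌋=38238; principal=151641-38238=113403; balance=2223171-113403=2109768
17. interest=⌊2109768·172/10000⌋=36288; principal=151641-36288=115353; balance=2109768-115353=1994415
18. interest=⌊1994415·172/10000⌋=34303; principal=151641-34303=117338; balance=1994415-117338=1877077
19. interest=⌊1877077·172/10000⌋=32285; principal=151641-32285=119356; balance=1877077-119356=1757721
20. interest=⌊1757721·172/10000⌋=30232; principal=151641-30232=121409; balance=1757721-121409=1636312
21. interest=⌊1636312·172/10000⌋=28144; principal=151641-28144=123497; balance=1636312-123497=1512815
22. interest=⌊1512815·172/10000⌋=26020; principal=151641-26020=125621; balance=1512815-125621=1387194
23. interest=⌊1387194·172/10000⌋=23859; principal=151641-23859=127782; balance=1387194-127782=1259412
24. interest=⌊1259412·172/10000⌋=21661; principal=151641-21661=129980; balance=1259412-129980=1129432
25. interest=⌊1129432·172/10000⌋=19426; principal=151641-19426=132215; balance=1129432-132215=997217
26. interest=⌊997217·172/10000⌋=17152; principal=151641-17152=134489; balance=997217-134489=862728
27. interest=⌊862728·172/10000⌋=14838; principal=151641-14838=136803; balance=862728-136803=725925
28. interest=⌊725925·172/10000⌋=12485; principal=151641-12485=139156; balance=725925-139156=586769
29. interest=⌊586769·172/10000⌋=10092; principal=151641-10092=141549; balance=586769-141549=445220
30. interest=⌊445220·172/10000⌋=7657; principal=151641-7657=143984; balance=445220-143984=301236
31. interest=⌊301236·172/10000⌋=5181; principal=151641-5181=146460; balance=301236-146460=154776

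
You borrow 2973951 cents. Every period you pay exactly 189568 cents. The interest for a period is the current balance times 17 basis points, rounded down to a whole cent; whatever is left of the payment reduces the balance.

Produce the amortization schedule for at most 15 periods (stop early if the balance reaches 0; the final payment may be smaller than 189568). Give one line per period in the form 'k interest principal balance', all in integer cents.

1. interest=⌊2973951·17/10000⌋=5055; principal=189568-5055=184513; balance=2973951-184513=2789438
2. interest=⌊2789438·17/10000⌋=4742; principal=189568-4742=184826; balance=2789438-184826=2604612
3. interest=⌊2604612·17/10000⌋=4427; principal=189568-4427=185141; balance=2604612-185141=2419471
4. interest=⌊2419471·17/10000⌋=4113; principal=189568-4113=185455; balance=2419471-185455=2234016
5. interest=⌊2234016·17/10000⌋=3797; principal=189568-3797=185771; balance=2234016-185771=2048245
6. interest=⌊2048245·17/10000⌋=3482; principal=189568-3482=186086; balance=2048245-186086=1862159
7. interest=⌊1862159·17/10000⌋=3165; principal=189568-3165=186403; balance=1862159-186403=1675756
8. interest=⌊1675756·17/10000⌋=2848; principal=189568-2848=186720; balance=1675756-186720=1489036
9. interest=⌊1489036·17/10000⌋=2531; principal=189568-2531=187037; balance=1489036-187037=1301999
10. interest=⌊1301999·17/10000⌋=2213; principal=189568-2213=187355; balance=1301999-187355=1114644
11. interest=⌊1114644·17/10000⌋=1894; principal=189568-1894=187674; balance=1114644-187674=926970
12. interest=⌊926970·17/10000⌋=1575; principal=189568-1575=187993; balance=926970-187993=738977
13. interest=⌊738977·17/10000⌋=1256; principal=189568-1256=188312; balance=738977-188312=550665
14. interest=⌊550665·17/10000⌋=936; principal=189568-936=188632; balance=550665-188632=362033
15. interest=⌊362033·17/10000⌋=615; principal=189568-615=188953; balance=362033-188953=173080

1 5055 184513 2789438
2 4742 184826 2604612
3 4427 185141 2419471
4 4113 185455 2234016
5 3797 185771 2048245
6 3482 186086 1862159
7 3165 186403 1675756
8 2848 186720 1489036
9 2531 187037 1301999
10 2213 187355 1114644
11 1894 187674 926970
12 1575 187993 738977
13 1256 188312 550665
14 936 188632 362033
15 615 188953 173080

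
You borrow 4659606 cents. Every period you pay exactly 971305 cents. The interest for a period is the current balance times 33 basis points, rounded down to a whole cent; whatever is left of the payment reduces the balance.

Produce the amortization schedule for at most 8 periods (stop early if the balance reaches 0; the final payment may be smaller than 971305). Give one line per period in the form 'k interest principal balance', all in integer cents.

1 15376 955929 3703677
2 12222 959083 2744594
3 9057 962248 1782346
4 5881 965424 816922
5 2695 816922 0

1. interest=⌊4659606·33/10000⌋=15376; principal=971305-15376=955929; balance=4659606-955929=3703677
2. interest=⌊3703677·33/10000⌋=12222; principal=971305-12222=959083; balance=3703677-959083=2744594
3. interest=⌊2744594·33/10000⌋=9057; principal=971305-9057=962248; balance=2744594-962248=1782346
4. interest=⌊1782346·33/10000⌋=5881; principal=971305-5881=965424; balance=1782346-965424=816922
5. interest=⌊816922·33/10000⌋=2695; principal=min(971305-2695,816922)=816922; balance=816922-816922=0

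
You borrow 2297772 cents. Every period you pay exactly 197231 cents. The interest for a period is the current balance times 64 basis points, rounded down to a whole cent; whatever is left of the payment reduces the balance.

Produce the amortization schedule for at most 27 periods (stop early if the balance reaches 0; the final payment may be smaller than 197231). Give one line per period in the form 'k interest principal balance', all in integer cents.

1. interest=⌊2297772·64/10000⌋=14705; principal=197231-14705=182526; balance=2297772-182526=2115246
2. interest=⌊2115246·64/10000⌋=13537; principal=197231-13537=183694; balance=2115246-183694=1931552
3. interest=⌊1931552·64/10000⌋=12361; principal=197231-12361=184870; balance=1931552-184870=1746682
4. interest=⌊1746682·64/10000⌋=11178; principal=197231-11178=186053; balance=1746682-186053=1560629
5. interest=⌊1560629·64/10000⌋=9988; principal=197231-9988=187243; balance=1560629-187243=1373386
6. interest=⌊1373386·64/10000⌋=8789; principal=197231-8789=188442; balance=1373386-188442=1184944
7. interest=⌊1184944·64/10000⌋=7583; principal=197231-7583=189648; balance=1184944-189648=995296
8. interest=⌊995296·64/10000⌋=6369; principal=197231-6369=190862; balance=995296-190862=804434
9. interest=⌊804434·64/10000⌋=5148; principal=197231-5148=192083; balance=804434-192083=612351
10. interest=⌊612351·64/10000⌋=3919; principal=197231-3919=193312; balance=612351-193312=419039
11. interest=⌊419039·64/10000⌋=2681; principal=197231-2681=194550; balance=419039-194550=224489
12. interest=⌊224489·64/10000⌋=1436; principal=197231-1436=195795; balance=224489-195795=28694
13. interest=⌊28694·64/10000⌋=183; principal=min(197231-183,28694)=28694; balance=28694-28694=0

1 14705 182526 2115246
2 13537 183694 1931552
3 12361 184870 1746682
4 11178 186053 1560629
5 9988 187243 1373386
6 8789 188442 1184944
7 7583 189648 995296
8 6369 190862 804434
9 5148 192083 612351
10 3919 193312 419039
11 2681 194550 224489
12 1436 195795 28694
13 183 28694 0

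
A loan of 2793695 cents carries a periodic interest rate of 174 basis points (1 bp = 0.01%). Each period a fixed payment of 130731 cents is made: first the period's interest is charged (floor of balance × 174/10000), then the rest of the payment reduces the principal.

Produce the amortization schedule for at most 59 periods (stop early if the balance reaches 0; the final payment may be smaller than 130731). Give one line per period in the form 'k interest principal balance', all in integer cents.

1. interest=⌊2793695·174/10000⌋=48610; principal=130731-48610=82121; balance=2793695-82121=2711574
2. interest=⌊2711574·174/10000⌋=47181; principal=130731-47181=83550; balance=2711574-83550=2628024
3. interest=⌊2628024·174/10000⌋=45727; principal=130731-45727=85004; balance=2628024-85004=2543020
4. interest=⌊2543020·174/10000⌋=44248; principal=130731-44248=86483; balance=2543020-86483=2456537
5. interest=⌊2456537·174/10000⌋=42743; principal=130731-42743=87988; balance=2456537-87988=2368549
6. interest=⌊2368549·174/10000⌋=41212; principal=130731-41212=89519; balance=2368549-89519=2279030
7. interest=⌊2279030·174/10000⌋=39655; principal=130731-39655=91076; balance=2279030-91076=2187954
8. interest=⌊2187954·174/10000⌋=38070; principal=130731-38070=92661; balance=2187954-92661=2095293
9. interest=⌊2095293·174/10000⌋=36458; principal=130731-36458=94273; balance=2095293-94273=2001020
10. interest=⌊2001020·174/10000⌋=34817; principal=130731-34817=95914; balance=2001020-95914=1905106
11. interest=⌊1905106·174/10000⌋=33148; principal=130731-33148=97583; balance=1905106-97583=1807523
12. interest=⌊1807523·174/10000⌋=31450; principal=130731-31450=99281; balance=1807523-99281=1708242
13. interest=⌊1708242·174/10000⌋=29723; principal=130731-29723=101008; balance=1708242-101008=1607234
14. interest=⌊1607234·174/10000⌋=27965; principal=130731-27965=102766; balance=1607234-102766=1504468
15. interest=⌊1504468·174/10000⌋=26177; principal=130731-26177=104554; balance=1504468-104554=1399914
16. interest=⌊1399914·174/10000⌋=24358; principal=130731-24358=106373; balance=1399914-106373=1293541
17. interest=⌊1293541·174/10000⌋=22507; principal=130731-22507=108224; balance=1293541-108224=1185317
18. interest=⌊1185317·174/10000⌋=20624; principal=130731-20624=110107; balance=1185317-110107=1075210
19. interest=⌊1075210·174/10000⌋=18708; principal=130731-18708=112023; balance=1075210-112023=963187
20. interest=⌊963187·174/10000⌋=16759; principal=130731-16759=113972; balance=963187-113972=849215
21. interest=⌊849215·174/10000⌋=14776; principal=130731-14776=115955; balance=849215-115955=733260
22. interest=⌊733260·174/10000⌋=12758; principal=130731-12758=117973; balance=733260-117973=615287
23. interest=⌊615287·174/10000⌋=10705; principal=130731-10705=120026; balance=615287-120026=495261
24. interest=⌊495261·174/10000⌋=8617; principal=130731-8617=122114; balance=495261-122114=373147
25. interest=⌊373147·174/10000⌋=6492; principal=130731-6492=124239; balance=373147-124239=248908
26. interest=⌊248908·174/10000⌋=4330; principal=130731-4330=126401; balance=248908-126401=122507
27. interest=⌊122507·174/10000⌋=2131; principal=min(130731-2131,122507)=122507; balance=122507-122507=0

1 48610 82121 2711574
2 47181 83550 2628024
3 45727 85004 2543020
4 44248 86483 2456537
5 42743 87988 2368549
6 41212 89519 2279030
7 39655 91076 2187954
8 38070 92661 2095293
9 36458 94273 2001020
10 34817 95914 1905106
11 33148 97583 1807523
12 31450 99281 1708242
13 29723 101008 1607234
14 27965 102766 1504468
15 26177 104554 1399914
16 24358 106373 1293541
17 22507 108224 1185317
18 20624 110107 1075210
19 18708 112023 963187
20 16759 113972 849215
21 14776 115955 733260
22 12758 117973 615287
23 10705 120026 495261
24 8617 122114 373147
25 6492 124239 248908
26 4330 126401 122507
27 2131 122507 0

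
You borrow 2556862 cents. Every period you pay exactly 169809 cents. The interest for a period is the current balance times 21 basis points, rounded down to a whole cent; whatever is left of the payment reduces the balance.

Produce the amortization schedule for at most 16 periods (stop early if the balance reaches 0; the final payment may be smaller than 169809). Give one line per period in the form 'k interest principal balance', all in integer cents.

1 5369 164440 2392422
2 5024 164785 2227637
3 4678 165131 2062506
4 4331 165478 1897028
5 3983 165826 1731202
6 3635 166174 1565028
7 3286 166523 1398505
8 2936 166873 1231632
9 2586 167223 1064409
10 2235 167574 896835
11 1883 167926 728909
12 1530 168279 560630
13 1177 168632 391998
14 823 168986 223012
15 468 169341 53671
16 112 53671 0

1. interest=⌊2556862·21/10000⌋=5369; principal=169809-5369=164440; balance=2556862-164440=2392422
2. interest=⌊2392422·21/10000⌋=5024; principal=169809-5024=164785; balance=2392422-164785=2227637
3. interest=⌊2227637·21/10000⌋=4678; principal=169809-4678=165131; balance=2227637-165131=2062506
4. interest=⌊2062506·21/10000⌋=4331; principal=169809-4331=165478; balance=2062506-165478=1897028
5. interest=⌊1897028·21/10000⌋=3983; principal=169809-3983=165826; balance=1897028-165826=1731202
6. interest=⌊1731202·21/10000⌋=3635; principal=169809-3635=166174; balance=1731202-166174=1565028
7. interest=⌊1565028·21/10000⌋=3286; principal=169809-3286=166523; balance=1565028-166523=1398505
8. interest=⌊1398505·21/10000⌋=2936; principal=169809-2936=166873; balance=1398505-166873=1231632
9. interest=⌊1231632·21/10000⌋=2586; principal=169809-2586=167223; balance=1231632-167223=1064409
10. interest=⌊1064409·21/10000⌋=2235; principal=169809-2235=167574; balance=1064409-167574=896835
11. interest=⌊896835·21/10000⌋=1883; principal=169809-1883=167926; balance=896835-167926=728909
12. interest=⌊728909·21/10000⌋=1530; principal=169809-1530=168279; balance=728909-168279=560630
13. interest=⌊560630·21/10000⌋=1177; principal=169809-1177=168632; balance=560630-168632=391998
14. interest=⌊391998·21/10000⌋=823; principal=169809-823=168986; balance=391998-168986=223012
15. interest=⌊223012·21/10000⌋=468; principal=169809-468=169341; balance=223012-169341=53671
16. interest=⌊53671·21/10000⌋=112; principal=min(169809-112,53671)=53671; balance=53671-53671=0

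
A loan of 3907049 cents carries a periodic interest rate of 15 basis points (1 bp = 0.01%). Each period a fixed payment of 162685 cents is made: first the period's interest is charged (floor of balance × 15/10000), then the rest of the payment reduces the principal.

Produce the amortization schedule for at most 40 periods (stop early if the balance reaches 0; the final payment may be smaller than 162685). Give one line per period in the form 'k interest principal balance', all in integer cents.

1 5860 156825 3750224
2 5625 157060 3593164
3 5389 157296 3435868
4 5153 157532 3278336
5 4917 157768 3120568
6 4680 158005 2962563
7 4443 158242 2804321
8 4206 158479 2645842
9 3968 158717 2487125
10 3730 158955 2328170
11 3492 159193 2168977
12 3253 159432 2009545
13 3014 159671 1849874
14 2774 159911 1689963
15 2534 160151 1529812
16 2294 160391 1369421
17 2054 160631 1208790
18 1813 160872 1047918
19 1571 161114 886804
20 1330 161355 725449
21 1088 161597 563852
22 845 161840 402012
23 603 162082 239930
24 359 162326 77604
25 116 77604 0

1. interest=⌊3907049·15/10000⌋=5860; principal=162685-5860=156825; balance=3907049-156825=3750224
2. interest=⌊3750224·15/10000⌋=5625; principal=162685-5625=157060; balance=3750224-157060=3593164
3. interest=⌊3593164·15/10000⌋=5389; principal=162685-5389=157296; balance=3593164-157296=3435868
4. interest=⌊3435868·15/10000⌋=5153; principal=162685-5153=157532; balance=3435868-157532=3278336
5. interest=⌊3278336·15/10000⌋=4917; principal=162685-4917=157768; balance=3278336-157768=3120568
6. interest=⌊3120568·15/10000⌋=4680; principal=162685-4680=158005; balance=3120568-158005=2962563
7. interest=⌊2962563·15/10000⌋=4443; principal=162685-4443=158242; balance=2962563-158242=2804321
8. interest=⌊2804321·15/10000⌋=4206; principal=162685-4206=158479; balance=2804321-158479=2645842
9. interest=⌊2645842·15/10000⌋=3968; principal=162685-3968=158717; balance=2645842-158717=2487125
10. interest=⌊2487125·15/10000⌋=3730; principal=162685-3730=158955; balance=2487125-158955=2328170
11. interest=⌊2328170·15/10000⌋=3492; principal=162685-3492=159193; balance=2328170-159193=2168977
12. interest=⌊2168977·15/10000⌋=3253; principal=162685-3253=159432; balance=2168977-159432=2009545
13. interest=⌊2009545·15/10000⌋=3014; principal=162685-3014=159671; balance=2009545-159671=1849874
14. interest=⌊1849874·15/10000⌋=2774; principal=162685-2774=159911; balance=1849874-159911=1689963
15. interest=⌊1689963·15/10000⌋=2534; principal=162685-2534=160151; balance=1689963-160151=1529812
16. interest=⌊1529812·15/10000⌋=2294; principal=162685-2294=160391; balance=1529812-160391=1369421
17. interest=⌊1369421·15/10000⌋=2054; principal=162685-2054=160631; balance=1369421-160631=1208790
18. interest=⌊1208790·15/10000⌋=1813; principal=162685-1813=160872; balance=1208790-160872=1047918
19. interest=⌊1047918·15/10000⌋=1571; principal=162685-1571=161114; balance=1047918-161114=886804
20. interest=⌊886804·15/10000⌋=1330; principal=162685-1330=161355; balance=886804-161355=725449
21. interest=⌊725449·15/10000⌋=1088; principal=162685-1088=161597; balance=725449-161597=563852
22. interest=⌊563852·15/10000⌋=845; principal=162685-845=161840; balance=563852-161840=402012
23. interest=⌊402012·15/10000⌋=603; principal=162685-603=162082; balance=402012-162082=239930
24. interest=⌊239930·15/10000⌋=359; principal=162685-359=162326; balance=239930-162326=77604
25. interest=⌊77604·15/10000⌋=116; principal=min(162685-116,77604)=77604; balance=77604-77604=0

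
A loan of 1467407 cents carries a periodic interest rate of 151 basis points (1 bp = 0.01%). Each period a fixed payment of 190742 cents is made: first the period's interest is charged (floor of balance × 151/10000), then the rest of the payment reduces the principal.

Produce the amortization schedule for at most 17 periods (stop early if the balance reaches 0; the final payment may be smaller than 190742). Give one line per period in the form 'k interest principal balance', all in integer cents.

1. interest=⌊1467407·151/10000⌋=22157; principal=190742-22157=168585; balance=1467407-168585=1298822
2. interest=⌊1298822·151/10000⌋=19612; principal=190742-19612=171130; balance=1298822-171130=1127692
3. interest=⌊1127692·151/10000⌋=17028; principal=190742-17028=173714; balance=1127692-173714=953978
4. interest=⌊953978·151/10000⌋=14405; principal=190742-14405=176337; balance=953978-176337=777641
5. interest=⌊777641·151/10000⌋=11742; principal=190742-11742=179000; balance=777641-179000=598641
6. interest=⌊598641·151/10000⌋=9039; principal=190742-9039=181703; balance=598641-181703=416938
7. interest=⌊416938·151/10000⌋=6295; principal=190742-6295=184447; balance=416938-184447=232491
8. interest=⌊232491·151/10000⌋=3510; principal=190742-3510=187232; balance=232491-187232=45259
9. interest=⌊45259·151/10000⌋=683; principal=min(190742-683,45259)=45259; balance=45259-45259=0

1 22157 168585 1298822
2 19612 171130 1127692
3 17028 173714 953978
4 14405 176337 777641
5 11742 179000 598641
6 9039 181703 416938
7 6295 184447 232491
8 3510 187232 45259
9 683 45259 0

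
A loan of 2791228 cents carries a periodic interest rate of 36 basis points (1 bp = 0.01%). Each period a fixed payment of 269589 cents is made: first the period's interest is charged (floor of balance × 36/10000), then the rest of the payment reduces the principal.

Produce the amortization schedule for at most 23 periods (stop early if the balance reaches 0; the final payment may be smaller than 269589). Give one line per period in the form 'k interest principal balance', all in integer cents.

1 10048 259541 2531687
2 9114 260475 2271212
3 8176 261413 2009799
4 7235 262354 1747445
5 6290 263299 1484146
6 5342 264247 1219899
7 4391 265198 954701
8 3436 266153 688548
9 2478 267111 421437
10 1517 268072 153365
11 552 153365 0

1. interest=⌊2791228·36/10000⌋=10048; principal=269589-10048=259541; balance=2791228-259541=2531687
2. interest=⌊2531687·36/10000⌋=9114; principal=269589-9114=260475; balance=2531687-260475=2271212
3. interest=⌊2271212·36/10000⌋=8176; principal=269589-8176=261413; balance=2271212-261413=2009799
4. interest=⌊2009799·36/10000⌋=7235; principal=269589-7235=262354; balance=2009799-262354=1747445
5. interest=⌊1747445·36/10000⌋=6290; principal=269589-6290=263299; balance=1747445-263299=1484146
6. interest=⌊1484146·36/10000⌋=5342; principal=269589-5342=264247; balance=1484146-264247=1219899
7. interest=⌊1219899·36/10000⌋=4391; principal=269589-4391=265198; balance=1219899-265198=954701
8. interest=⌊954701·36/10000⌋=3436; principal=269589-3436=266153; balance=954701-266153=688548
9. interest=⌊688548·36/10000⌋=2478; principal=269589-2478=267111; balance=688548-267111=421437
10. interest=⌊421437·36/10000⌋=1517; principal=269589-1517=268072; balance=421437-268072=153365
11. interest=⌊153365·36/10000⌋=552; principal=min(269589-552,153365)=153365; balance=153365-153365=0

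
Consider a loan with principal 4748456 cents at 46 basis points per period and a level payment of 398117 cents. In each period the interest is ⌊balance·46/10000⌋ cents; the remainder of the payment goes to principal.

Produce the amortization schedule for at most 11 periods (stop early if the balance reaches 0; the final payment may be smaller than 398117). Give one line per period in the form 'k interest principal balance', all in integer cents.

1 21842 376275 4372181
2 20112 378005 3994176
3 18373 379744 3614432
4 16626 381491 3232941
5 14871 383246 2849695
6 13108 385009 2464686
7 11337 386780 2077906
8 9558 388559 1689347
9 7770 390347 1299000
10 5975 392142 906858
11 4171 393946 512912

1. interest=⌊4748456·46/10000⌋=21842; principal=398117-21842=376275; balance=4748456-376275=4372181
2. interest=⌊4372181·46/10000⌋=20112; principal=398117-20112=378005; balance=4372181-378005=3994176
3. interest=⌊3994176·46/10000⌋=18373; principal=398117-18373=379744; balance=3994176-379744=3614432
4. interest=⌊3614432·46/10000⌋=16626; principal=398117-16626=381491; balance=3614432-381491=3232941
5. interest=⌊3232941·46/10000⌋=14871; principal=398117-14871=383246; balance=3232941-383246=2849695
6. interest=⌊2849695·46/10000⌋=13108; principal=398117-13108=385009; balance=2849695-385009=2464686
7. interest=⌊2464686·46/10000⌋=11337; principal=398117-11337=386780; balance=2464686-386780=2077906
8. interest=⌊2077906·46/10000⌋=9558; principal=398117-9558=388559; balance=2077906-388559=1689347
9. interest=⌊1689347·46/10000⌋=7770; principal=398117-7770=390347; balance=1689347-390347=1299000
10. interest=⌊1299000·46/10000⌋=5975; principal=398117-5975=392142; balance=1299000-392142=906858
11. interest=⌊906858·46/10000⌋=4171; principal=398117-4171=393946; balance=906858-393946=512912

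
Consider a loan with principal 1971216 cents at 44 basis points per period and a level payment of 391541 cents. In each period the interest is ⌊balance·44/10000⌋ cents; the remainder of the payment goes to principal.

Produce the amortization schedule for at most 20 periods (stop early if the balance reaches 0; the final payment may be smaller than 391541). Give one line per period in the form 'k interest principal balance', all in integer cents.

1 8673 382868 1588348
2 6988 384553 1203795
3 5296 386245 817550
4 3597 387944 429606
5 1890 389651 39955
6 175 39955 0

1. interest=⌊1971216·44/10000⌋=8673; principal=391541-8673=382868; balance=1971216-382868=1588348
2. interest=⌊1588348·44/10000⌋=6988; principal=391541-6988=384553; balance=1588348-384553=1203795
3. interest=⌊1203795·44/10000⌋=5296; principal=391541-5296=386245; balance=1203795-386245=817550
4. interest=⌊817550·44/10000⌋=3597; principal=391541-3597=387944; balance=817550-387944=429606
5. interest=⌊429606·44/10000⌋=1890; principal=391541-1890=389651; balance=429606-389651=39955
6. interest=⌊39955·44/10000⌋=175; principal=min(391541-175,39955)=39955; balance=39955-39955=0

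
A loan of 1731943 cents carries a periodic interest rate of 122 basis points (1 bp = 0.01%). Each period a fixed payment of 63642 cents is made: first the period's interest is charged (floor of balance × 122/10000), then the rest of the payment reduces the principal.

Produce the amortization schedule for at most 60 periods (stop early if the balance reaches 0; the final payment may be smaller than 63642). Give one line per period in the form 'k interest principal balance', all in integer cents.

1. interest=⌊1731943·122/10000⌋=21129; principal=63642-21129=42513; balance=1731943-42513=1689430
2. interest=⌊1689430·122/10000⌋=20611; principal=63642-20611=43031; balance=1689430-43031=1646399
3. interest=⌊1646399·122/10000⌋=20086; principal=63642-20086=43556; balance=1646399-43556=1602843
4. interest=⌊1602843·122/10000⌋=19554; principal=63642-19554=44088; balance=1602843-44088=1558755
5. interest=⌊1558755·122/10000⌋=19016; principal=63642-19016=44626; balance=1558755-44626=1514129
6. interest=⌊1514129·122/10000⌋=18472; principal=63642-18472=45170; balance=1514129-45170=1468959
7. interest=⌊1468959·122/10000⌋=17921; principal=63642-17921=45721; balance=1468959-45721=1423238
8. interest=⌊1423238·122/10000⌋=17363; principal=63642-17363=46279; balance=1423238-46279=1376959
9. interest=⌊1376959·122/10000⌋=16798; principal=63642-16798=46844; balance=1376959-46844=1330115
10. interest=⌊1330115·122/10000⌋=16227; principal=63642-16227=47415; balance=1330115-47415=1282700
11. interest=⌊1282700·122/10000⌋=15648; principal=63642-15648=47994; balance=1282700-47994=1234706
12. interest=⌊1234706·122/10000⌋=15063; principal=63642-15063=48579; balance=1234706-48579=1186127
13. interest=⌊1186127·122/10000⌋=14470; principal=63642-14470=49172; balance=1186127-49172=1136955
14. interest=⌊1136955·122/10000⌋=13870; principal=63642-13870=49772; balance=1136955-49772=1087183
15. interest=⌊1087183·122/10000⌋=13263; principal=63642-13263=50379; balance=1087183-50379=1036804
16. interest=⌊1036804·122/10000⌋=12649; principal=63642-12649=50993; balance=1036804-50993=985811
17. interest=⌊985811·122/10000⌋=12026; principal=63642-12026=51616; balance=985811-51616=934195
18. interest=⌊934195·122/10000⌋=11397; principal=63642-11397=52245; balance=934195-52245=881950
19. interest=⌊881950·122/10000⌋=10759; principal=63642-10759=52883; balance=881950-52883=829067
20. interest=⌊829067·122/10000⌋=10114; principal=63642-10114=53528; balance=829067-53528=775539
21. interest=⌊775539·122/10000⌋=9461; principal=63642-9461=54181; balance=775539-54181=721358
22. interest=⌊721358·122/10000⌋=8800; principal=63642-8800=54842; balance=721358-54842=666516
23. interest=⌊666516·122/10000⌋=8131; principal=63642-8131=55511; balance=666516-55511=611005
24. interest=⌊611005·122/10000⌋=7454; principal=63642-7454=56188; balance=611005-56188=554817
25. interest=⌊554817·122/10000⌋=6768; principal=63642-6768=56874; balance=554817-56874=497943
26. interest=⌊497943·122/10000⌋=6074; principal=63642-6074=57568; balance=497943-57568=440375
27. interest=⌊440375·122/10000⌋=5372; principal=63642-5372=58270; balance=440375-58270=382105
28. interest=⌊382105·122/10000⌋=4661; principal=63642-4661=58981; balance=382105-58981=323124
29. interest=⌊323124·122/10000⌋=3942; principal=63642-3942=59700; balance=323124-59700=263424
30. interest=⌊263424·122/10000⌋=3213; principal=63642-3213=60429; balance=263424-60429=202995
31. interest=⌊202995·122/10000⌋=2476; principal=63642-2476=61166; balance=202995-61166=141829
32. interest=⌊141829·122/10000⌋=1730; principal=63642-1730=61912; balance=141829-61912=79917
33. interest=⌊79917·122/10000⌋=974; principal=63642-974=62668; balance=79917-62668=17249
34. interest=⌊17249·122/10000⌋=210; principal=min(63642-210,17249)=17249; balance=17249-17249=0

1 21129 42513 1689430
2 20611 43031 1646399
3 20086 43556 1602843
4 19554 44088 1558755
5 19016 44626 1514129
6 18472 45170 1468959
7 17921 45721 1423238
8 17363 46279 1376959
9 16798 46844 1330115
10 16227 47415 1282700
11 15648 47994 1234706
12 15063 48579 1186127
13 14470 49172 1136955
14 13870 49772 1087183
15 13263 50379 1036804
16 12649 50993 985811
17 12026 51616 934195
18 11397 52245 881950
19 10759 52883 829067
20 10114 53528 775539
21 9461 54181 721358
22 8800 54842 666516
23 8131 55511 611005
24 7454 56188 554817
25 6768 56874 497943
26 6074 57568 440375
27 5372 58270 382105
28 4661 58981 323124
29 3942 59700 263424
30 3213 60429 202995
31 2476 61166 141829
32 1730 61912 79917
33 974 62668 17249
34 210 17249 0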